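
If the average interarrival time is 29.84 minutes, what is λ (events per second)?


λ = 1/(interarrival time) in consistent units.
1 second = 0.0166667 min, so λ = 0.0166667/29.84 = 0.0005585 per second

Final: 0.0005585 /sec


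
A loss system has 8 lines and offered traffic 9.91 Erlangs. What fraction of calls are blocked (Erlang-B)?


B(c,a) = (a^c/c!) / Σ_{k=0}^{c} a^k/k!
a^8/8! = 2307.112182
Σ terms (k=0..8): 1.00000 + 9.91000 + 49.10405 + 162.20705 + 401.86795 + 796.50229 + 1315.55628 + 1862.45181 + 2307.11218 = 6905.711605
B = 2307.112182/6905.711605 = 0.334088

Final: 0.334088


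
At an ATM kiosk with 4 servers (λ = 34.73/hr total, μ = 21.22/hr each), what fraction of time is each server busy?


ρ = λ/(cμ) = 34.73/(4·21.22) = 34.73/84.88 = 0.4092

Final: 0.4092


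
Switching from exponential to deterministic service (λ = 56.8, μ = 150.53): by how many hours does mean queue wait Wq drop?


ρ = 56.8/150.53 = 0.3773
Wq(M/M/1) = ρ/(μ−λ) = 0.3773/93.73 = 0.004026 hr
Wq(M/D/1) = ρ/(2(μ−λ)) = 0.002013 hr
Savings = 0.004026 − 0.002013 = 0.002013 hr

Final: 0.002013 hr


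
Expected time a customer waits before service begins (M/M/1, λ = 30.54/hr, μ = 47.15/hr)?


ρ = 30.54/47.15 = 0.6477
Wq = ρ/(μ−λ) = 0.6477/(47.15 − 30.54) = 0.6477/16.61 = 0.03900 hr

Final: 0.03900 hr


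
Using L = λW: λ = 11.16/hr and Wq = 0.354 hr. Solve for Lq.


Lq = λWq = 11.16·0.354 = 3.9506

Final: 3.9506


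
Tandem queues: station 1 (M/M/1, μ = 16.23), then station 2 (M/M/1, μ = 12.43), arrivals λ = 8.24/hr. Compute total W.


Each node sees arrival rate λ = 8.24/hr (tandem ⇒ throughput preserved).
W₁ = 1/(μ₁−λ) = 1/(16.23−8.24) = 0.12516 hr
W₂ = 1/(μ₂−λ) = 1/(12.43−8.24) = 0.23866 hr
W_total = W₁ + W₂ = 0.12516 + 0.23866 = 0.36382 hr

Final: 0.36382 hr


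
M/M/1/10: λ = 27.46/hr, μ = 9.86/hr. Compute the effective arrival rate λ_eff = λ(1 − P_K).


ρ = 2.7850; P_K = (1−ρ)ρ^10/(1−ρ^11) = 0.640940
λ_eff = λ(1 − P_K) = 27.46·(1 − 0.640940) = 27.46·0.359060 = 9.8598 /hr

Final: 9.8598 /hr


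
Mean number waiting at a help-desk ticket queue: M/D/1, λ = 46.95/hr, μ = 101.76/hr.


ρ = 46.95/101.76 = 0.4614
M/D/1: Lq = ρ²/(2(1−ρ)) = 0.2129/(2·0.5386) = 0.19761

Final: 0.19761


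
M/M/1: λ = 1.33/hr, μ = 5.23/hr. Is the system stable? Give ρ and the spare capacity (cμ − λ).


Total capacity cμ = 1·5.23 = 5.23/hr
ρ = λ/(cμ) = 1.33/5.23 = 0.2543
Stable ⇔ ρ < 1: YES
Spare capacity = cμ − λ = 5.23 − 1.33 = 3.90/hr

Final: ρ = 0.2543; stable; margin = 3.90/hr


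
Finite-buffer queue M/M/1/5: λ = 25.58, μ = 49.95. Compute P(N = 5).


ρ = λ/μ = 25.58/49.95 = 0.5121
P_K = (1−ρ)ρ^K/(1−ρ^(K+1)) = (0.4879·0.035223)/(1 − 0.018038)
= 0.017185/0.981962 = 0.017501

Final: 0.017501


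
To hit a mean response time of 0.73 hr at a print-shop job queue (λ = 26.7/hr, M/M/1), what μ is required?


W = 1/(μ−λ) ⇒ μ − λ = 1/W = 1/0.73 = 1.3699
μ = λ + 1/W = 26.7 + 1.3699 = 28.0699 per hr

Final: 28.0699 /hr


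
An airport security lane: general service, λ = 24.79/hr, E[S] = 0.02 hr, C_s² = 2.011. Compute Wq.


ρ = λ·E[S] = 24.79·0.02 = 0.4958
E[S²] = E[S]²(1+C_s²) = 0.02²·(1+2.011) = 0.001204
Wq = λ·E[S²]/(2(1−ρ)) = 24.79·0.001204/(2·0.5042) = 0.02961 hr

Final: 0.02961 hr


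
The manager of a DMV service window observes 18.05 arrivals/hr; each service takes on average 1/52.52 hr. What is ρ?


ρ = λ/μ = 18.05/52.52 = 0.3437

Final: 0.3437


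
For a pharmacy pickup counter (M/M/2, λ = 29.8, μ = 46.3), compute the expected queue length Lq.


a = λ/μ = 0.6436; ρ = a/2 = 0.3218
P₀ = 0.513072
Lq = P₀·a^c·ρ / (c!·(1−ρ)²) = 0.513072·0.41426·0.3218/(2·0.45994)
= 0.07436

Final: 0.07436


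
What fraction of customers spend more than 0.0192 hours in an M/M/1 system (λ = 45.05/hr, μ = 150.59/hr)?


W ~ Exponential(μ−λ) for M/M/1.
μ − λ = 150.59 − 45.05 = 105.5400
P(W > t) = e^{−(μ−λ)t} = e^{−2.0264} = 0.131813

Final: 0.131813


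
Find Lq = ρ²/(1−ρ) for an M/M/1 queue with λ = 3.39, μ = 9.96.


ρ = 3.39/9.96 = 0.3404
Lq = ρ²/(1−ρ) = 0.1158/0.6596 = 0.1756

Final: 0.1756


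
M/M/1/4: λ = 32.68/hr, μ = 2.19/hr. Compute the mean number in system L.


ρ = 32.68/2.19 = 14.9224
L = ρ[1 − (K+1)ρ^K + Kρ^(K+1)] / [(1−ρ)(1−ρ^(K+1))]
Numerator: 14.9224·(1 − 5·49585.161500 + 4·739928.346040) = 40466324.513818
Denominator: (-13.9224)·(-739927.346040) = 10301545.561997
L = 40466324.513818/10301545.561997 = 3.9282

Final: 3.9282


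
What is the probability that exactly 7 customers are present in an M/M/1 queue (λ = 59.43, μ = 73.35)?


ρ = 59.43/73.35 = 0.8102
P_n = (1−ρ)·ρ^n = (1 − 0.8102)·0.8102^7 = 0.1898·0.229213 = 0.043499

Final: 0.043499


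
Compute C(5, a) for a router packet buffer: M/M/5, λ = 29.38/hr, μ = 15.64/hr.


a = λ/μ = 1.8785; ρ = a/5 = 0.3757
P₀ = 0.152002 (from M/M/c formula)
C(c,a) = [a^c/(c!(1−ρ))]·P₀ = [23.39242/(120·0.6243)]·0.152002
= 0.31225·0.152002 = 0.047463

Final: 0.047463


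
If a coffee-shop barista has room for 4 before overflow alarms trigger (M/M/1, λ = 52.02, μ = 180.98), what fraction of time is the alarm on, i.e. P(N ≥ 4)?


ρ = 52.02/180.98 = 0.2874
P(N ≥ n) = ρ^n = 0.2874^4 = 0.006826

Final: 0.006826


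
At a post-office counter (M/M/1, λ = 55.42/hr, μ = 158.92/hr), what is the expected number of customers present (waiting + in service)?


ρ = λ/μ = 55.42/158.92 = 0.3487
L = ρ/(1−ρ) = 0.3487/(1 − 0.3487) = 0.3487/0.6513 = 0.5355

Final: 0.5355


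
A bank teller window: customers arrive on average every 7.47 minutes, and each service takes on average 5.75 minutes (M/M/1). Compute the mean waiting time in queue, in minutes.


λ = 60/7.47 = 8.0321 /hr
μ = 60/5.75 = 10.4348 /hr
ρ = λ/μ = 8.0321/10.4348 = 0.7697
Wq = ρ/(μ−λ) = 0.7697/(10.4348−8.0321) = 0.32037 hr
In minutes: 0.32037·60 = 19.222 min

Final: 19.222 min


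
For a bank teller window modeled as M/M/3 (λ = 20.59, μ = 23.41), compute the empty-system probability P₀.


a = λ/μ = 20.59/23.41 = 0.8795; ρ = a/c = 0.2932
Σ_{k=0}^{2} a^k/k! (terms k=0..2) = 1.00000 + 0.87954 + 0.38679 = 2.26633
Tail: a^3/(3!(1−ρ)) = 0.68040/(6·0.7068) = 0.16044
P₀ = 1/(2.26633 + 0.16044) = 1/2.42677 = 0.412070

Final: 0.412070


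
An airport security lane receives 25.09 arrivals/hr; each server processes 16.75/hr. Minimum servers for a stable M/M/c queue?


Stability requires cμ > λ ⇔ c > λ/μ.
λ/μ = 25.09/16.75 = 1.4979
Minimum integer c = ⌊1.4979⌋ + 1 = 2
Check: 2·16.75 = 33.50 > 25.09, while 1·16.75 = 16.75 ≤ 25.09

Final: 2 servers


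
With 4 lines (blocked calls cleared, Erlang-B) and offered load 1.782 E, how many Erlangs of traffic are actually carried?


B(4,1.782) = 0.073288 (Erlang-B)
Carried load = a(1 − B) = 1.782·(1 − 0.073288) = 1.782·0.926712 = 1.6514 E

Final: 1.6514 Erlangs


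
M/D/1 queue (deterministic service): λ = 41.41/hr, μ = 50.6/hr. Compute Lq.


ρ = 41.41/50.6 = 0.8184
M/D/1: Lq = ρ²/(2(1−ρ)) = 0.6697/(2·0.1816) = 1.84380

Final: 1.84380


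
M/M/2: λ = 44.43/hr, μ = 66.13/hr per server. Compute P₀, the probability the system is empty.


a = λ/μ = 44.43/66.13 = 0.6719; ρ = a/c = 0.3359
Σ_{k=0}^{1} a^k/k! (terms k=0..1) = 1.00000 + 0.67186 = 1.67186
Tail: a^2/(2!(1−ρ)) = 0.45139/(2·0.6641) = 0.33987
P₀ = 1/(1.67186 + 0.33987) = 1/2.01173 = 0.497085

Final: 0.497085


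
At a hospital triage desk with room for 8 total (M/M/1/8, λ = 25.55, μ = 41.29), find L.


ρ = 25.55/41.29 = 0.6188
L = ρ[1 − (K+1)ρ^K + Kρ^(K+1)] / [(1−ρ)(1−ρ^(K+1))]
Numerator: 0.6188·(1 − 9·0.021497 + 8·0.013302) = 0.564926
Denominator: (0.3812)·(0.986698) = 0.376135
L = 0.564926/0.376135 = 1.5019

Final: 1.5019


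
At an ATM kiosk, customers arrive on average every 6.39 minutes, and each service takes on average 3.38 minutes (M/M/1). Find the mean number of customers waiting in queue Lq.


λ = 60/6.39 = 9.3897 /hr
μ = 60/3.38 = 17.7515 /hr
ρ = λ/μ = 9.3897/17.7515 = 0.5290
Lq = ρ²/(1−ρ) = 0.2798/0.4710 = 0.5940

Final: 0.5940


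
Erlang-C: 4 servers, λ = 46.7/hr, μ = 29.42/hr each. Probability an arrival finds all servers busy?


a = λ/μ = 1.5874; ρ = a/4 = 0.3968
P₀ = 0.201922 (from M/M/c formula)
C(c,a) = [a^c/(c!(1−ρ))]·P₀ = [6.34888/(24·0.6032)]·0.201922
= 0.43858·0.201922 = 0.088560

Final: 0.088560


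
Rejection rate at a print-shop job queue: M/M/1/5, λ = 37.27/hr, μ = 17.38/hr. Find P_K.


ρ = λ/μ = 37.27/17.38 = 2.1444
P_K = (1−ρ)ρ^K/(1−ρ^(K+1)) = (-1.1444·45.346952)/(1 − 97.242860)
= -51.895908/-96.242860 = 0.539218

Final: 0.539218


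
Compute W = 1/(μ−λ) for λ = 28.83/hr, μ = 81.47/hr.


W = 1/(μ−λ) = 1/(81.47 − 28.83) = 1/52.64 = 0.01900 hr

Final: 0.01900 hr


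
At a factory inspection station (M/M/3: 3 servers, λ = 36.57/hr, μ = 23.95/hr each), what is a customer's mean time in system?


a = 1.5269; ρ = 0.5090; P₀ = 0.204037
Lq = P₀·a^c·ρ/(c!(1−ρ)²) = 0.25557
Wq = Lq/λ = 0.25557/36.57 = 0.006989 hr
W = Wq + 1/μ = 0.006989 + 0.04175 = 0.04874 hr

Final: 0.04874 hr


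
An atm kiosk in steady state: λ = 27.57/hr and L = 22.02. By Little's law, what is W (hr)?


W = L/λ = 22.02/27.57 = 0.7987 hr

Final: 0.7987 hr


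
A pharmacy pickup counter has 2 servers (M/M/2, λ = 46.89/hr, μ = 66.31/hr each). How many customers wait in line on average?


a = λ/μ = 0.7071; ρ = a/2 = 0.3536
P₀ = 0.477578
Lq = P₀·a^c·ρ / (c!·(1−ρ)²) = 0.477578·0.50004·0.3536/(2·0.41788)
= 0.10103

Final: 0.10103


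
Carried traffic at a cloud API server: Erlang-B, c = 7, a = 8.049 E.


B(7,8.049) = 0.310923 (Erlang-B)
Carried load = a(1 − B) = 8.049·(1 − 0.310923) = 8.049·0.689077 = 5.5464 E

Final: 5.5464 Erlangs


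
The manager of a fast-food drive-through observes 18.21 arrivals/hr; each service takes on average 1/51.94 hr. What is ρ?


ρ = λ/μ = 18.21/51.94 = 0.3506

Final: 0.3506


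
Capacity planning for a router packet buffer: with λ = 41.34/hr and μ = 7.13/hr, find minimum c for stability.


Stability requires cμ > λ ⇔ c > λ/μ.
λ/μ = 41.34/7.13 = 5.7980
Minimum integer c = ⌊5.7980⌋ + 1 = 6
Check: 6·7.13 = 42.78 > 41.34, while 5·7.13 = 35.65 ≤ 41.34

Final: 6 servers


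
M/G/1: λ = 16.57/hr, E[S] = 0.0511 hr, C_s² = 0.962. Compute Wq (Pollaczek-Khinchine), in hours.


ρ = λ·E[S] = 16.57·0.0511 = 0.8467
E[S²] = E[S]²(1+C_s²) = 0.0511²·(1+0.962) = 0.005123
Wq = λ·E[S²]/(2(1−ρ)) = 16.57·0.005123/(2·0.1533) = 0.27693 hr

Final: 0.27693 hr


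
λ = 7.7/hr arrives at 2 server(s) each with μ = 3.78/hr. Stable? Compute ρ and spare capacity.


Total capacity cμ = 2·3.78 = 7.56/hr
ρ = λ/(cμ) = 7.7/7.56 = 1.0185
Stable ⇔ ρ < 1: NO
Spare capacity = cμ − λ = 7.56 − 7.7 = -0.14/hr

Final: ρ = 1.0185; unstable; margin = -0.14/hr


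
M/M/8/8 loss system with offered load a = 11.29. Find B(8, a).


B(c,a) = (a^c/c!) / Σ_{k=0}^{c} a^k/k!
a^8/8! = 6546.829218
Σ terms (k=0..8): 1.00000 + 11.29000 + 63.73205 + 239.84495 + 676.96237 + 1528.58102 + 2876.27996 + 4639.02868 + 6546.82922 = 16583.548238
B = 6546.829218/16583.548238 = 0.394779

Final: 0.394779


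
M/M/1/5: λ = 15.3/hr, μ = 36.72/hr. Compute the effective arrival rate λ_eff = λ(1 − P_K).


ρ = 0.4167; P_K = (1−ρ)ρ^5/(1−ρ^6) = 0.007364
λ_eff = λ(1 − P_K) = 15.3·(1 − 0.007364) = 15.3·0.992636 = 15.1873 /hr

Final: 15.1873 /hr


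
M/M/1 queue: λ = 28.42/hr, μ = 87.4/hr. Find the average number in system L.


ρ = λ/μ = 28.42/87.4 = 0.3252
L = ρ/(1−ρ) = 0.3252/(1 − 0.3252) = 0.3252/0.6748 = 0.4819

Final: 0.4819


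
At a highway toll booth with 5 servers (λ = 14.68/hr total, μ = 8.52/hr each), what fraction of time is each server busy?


ρ = λ/(cμ) = 14.68/(5·8.52) = 14.68/42.60 = 0.3446

Final: 0.3446


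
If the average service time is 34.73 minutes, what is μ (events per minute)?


μ = 1/(service time) in consistent units.
1 minute = 1 min, so μ = 1/34.73 = 0.02879 per minute

Final: 0.02879 /min


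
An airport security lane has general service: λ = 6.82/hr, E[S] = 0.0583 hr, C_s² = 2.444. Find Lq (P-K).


ρ = λ·E[S] = 6.82·0.0583 = 0.3976
Lq = ρ²(1+C_s²)/(2(1−ρ)) = 0.1581·(1+2.444)/(2·0.6024)
= 0.1581·3.4440/1.2048 = 0.45192

Final: 0.45192


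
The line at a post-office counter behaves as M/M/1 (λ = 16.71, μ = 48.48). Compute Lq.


ρ = 16.71/48.48 = 0.3447
Lq = ρ²/(1−ρ) = 0.1188/0.6553 = 0.1813

Final: 0.1813


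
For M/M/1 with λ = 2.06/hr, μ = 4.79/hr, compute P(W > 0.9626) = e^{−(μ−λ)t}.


W ~ Exponential(μ−λ) for M/M/1.
μ − λ = 4.79 − 2.06 = 2.7300
P(W > t) = e^{−(μ−λ)t} = e^{−2.6279} = 0.072230

Final: 0.072230


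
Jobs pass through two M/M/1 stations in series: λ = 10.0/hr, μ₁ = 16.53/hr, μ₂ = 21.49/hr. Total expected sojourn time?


Each node sees arrival rate λ = 10.0/hr (tandem ⇒ throughput preserved).
W₁ = 1/(μ₁−λ) = 1/(16.53−10.0) = 0.15314 hr
W₂ = 1/(μ₂−λ) = 1/(21.49−10.0) = 0.08703 hr
W_total = W₁ + W₂ = 0.15314 + 0.08703 = 0.24017 hr

Final: 0.24017 hr


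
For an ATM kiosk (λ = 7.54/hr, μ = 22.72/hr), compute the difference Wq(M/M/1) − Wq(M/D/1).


ρ = 7.54/22.72 = 0.3319
Wq(M/M/1) = ρ/(μ−λ) = 0.3319/15.18 = 0.02186 hr
Wq(M/D/1) = ρ/(2(μ−λ)) = 0.01093 hr
Savings = 0.02186 − 0.01093 = 0.01093 hr

Final: 0.01093 hr


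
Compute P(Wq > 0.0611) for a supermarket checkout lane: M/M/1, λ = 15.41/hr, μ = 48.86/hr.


ρ = 15.41/48.86 = 0.3154
P(Wq > t) = ρ·e^{−(μ−λ)t} = 0.3154·e^{−2.0438}
= 0.3154·0.129536 = 0.040855

Final: 0.040855


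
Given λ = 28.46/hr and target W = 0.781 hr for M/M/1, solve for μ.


W = 1/(μ−λ) ⇒ μ − λ = 1/W = 1/0.781 = 1.2804
μ = λ + 1/W = 28.46 + 1.2804 = 29.7404 per hr

Final: 29.7404 /hr


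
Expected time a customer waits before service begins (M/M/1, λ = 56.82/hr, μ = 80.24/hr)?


ρ = 56.82/80.24 = 0.7081
Wq = ρ/(μ−λ) = 0.7081/(80.24 − 56.82) = 0.7081/23.42 = 0.03024 hr

Final: 0.03024 hr


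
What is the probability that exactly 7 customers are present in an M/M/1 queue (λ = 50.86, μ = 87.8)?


ρ = 50.86/87.8 = 0.5793
P_n = (1−ρ)·ρ^n = (1 − 0.5793)·0.5793^7 = 0.4207·0.021886 = 0.009208

Final: 0.009208


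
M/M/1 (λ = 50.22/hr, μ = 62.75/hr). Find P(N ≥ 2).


ρ = 50.22/62.75 = 0.8003
P(N ≥ n) = ρ^n = 0.8003^2 = 0.640510

Final: 0.640510


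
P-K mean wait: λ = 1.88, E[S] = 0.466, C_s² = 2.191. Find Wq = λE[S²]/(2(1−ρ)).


ρ = λ·E[S] = 1.88·0.466 = 0.8761
E[S²] = E[S]²(1+C_s²) = 0.466²·(1+2.191) = 0.692945
Wq = λ·E[S²]/(2(1−ρ)) = 1.88·0.692945/(2·0.1239) = 5.25636 hr

Final: 5.25636 hr


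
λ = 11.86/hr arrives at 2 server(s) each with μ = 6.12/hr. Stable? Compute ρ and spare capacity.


Total capacity cμ = 2·6.12 = 12.24/hr
ρ = λ/(cμ) = 11.86/12.24 = 0.9690
Stable ⇔ ρ < 1: YES
Spare capacity = cμ − λ = 12.24 − 11.86 = 0.38/hr

Final: ρ = 0.9690; stable; margin = 0.38/hr


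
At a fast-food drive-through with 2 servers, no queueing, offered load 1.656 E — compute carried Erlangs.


B(2,1.656) = 0.340479 (Erlang-B)
Carried load = a(1 − B) = 1.656·(1 − 0.340479) = 1.656·0.659521 = 1.0922 E

Final: 1.0922 Erlangs


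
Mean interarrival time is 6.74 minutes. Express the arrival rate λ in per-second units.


λ = 1/(interarrival time) in consistent units.
1 second = 0.0166667 min, so λ = 0.0166667/6.74 = 0.002473 per second

Final: 0.002473 /sec


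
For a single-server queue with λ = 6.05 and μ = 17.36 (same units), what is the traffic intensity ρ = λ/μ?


ρ = λ/μ = 6.05/17.36 = 0.3485

Final: 0.3485


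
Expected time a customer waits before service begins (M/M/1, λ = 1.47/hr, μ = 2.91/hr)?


ρ = 1.47/2.91 = 0.5052
Wq = ρ/(μ−λ) = 0.5052/(2.91 − 1.47) = 0.5052/1.44 = 0.3508 hr

Final: 0.3508 hr


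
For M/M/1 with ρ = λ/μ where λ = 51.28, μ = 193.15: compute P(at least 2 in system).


ρ = 51.28/193.15 = 0.2655
P(N ≥ n) = ρ^n = 0.2655^2 = 0.070487

Final: 0.070487


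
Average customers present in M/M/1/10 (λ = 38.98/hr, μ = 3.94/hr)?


ρ = 38.98/3.94 = 9.8934
L = ρ[1 − (K+1)ρ^K + Kρ^(K+1)] / [(1−ρ)(1−ρ^(K+1))]
Numerator: 9.8934·(1 − 11·8983718385.779369 + 10·88879528598.395889) = 7815533370111.475586
Denominator: (-8.8934)·(-88879528597.395889) = 790441289861.104492
L = 7815533370111.475586/790441289861.104492 = 9.8876

Final: 9.8876


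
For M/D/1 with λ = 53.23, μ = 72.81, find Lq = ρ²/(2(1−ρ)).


ρ = 53.23/72.81 = 0.7311
M/D/1: Lq = ρ²/(2(1−ρ)) = 0.5345/(2·0.2689) = 0.99375

Final: 0.99375


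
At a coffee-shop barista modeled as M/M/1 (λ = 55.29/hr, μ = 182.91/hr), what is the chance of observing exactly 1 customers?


ρ = 55.29/182.91 = 0.3023
P_n = (1−ρ)·ρ^n = (1 − 0.3023)·0.3023^1 = 0.6977·0.302280 = 0.210907

Final: 0.210907


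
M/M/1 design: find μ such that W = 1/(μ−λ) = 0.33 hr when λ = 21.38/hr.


W = 1/(μ−λ) ⇒ μ − λ = 1/W = 1/0.33 = 3.0303
μ = λ + 1/W = 21.38 + 3.0303 = 24.4103 per hr

Final: 24.4103 /hr


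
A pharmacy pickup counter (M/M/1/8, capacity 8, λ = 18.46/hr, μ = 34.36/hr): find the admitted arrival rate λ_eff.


ρ = 0.5373; P_K = (1−ρ)ρ^8/(1−ρ^9) = 0.003224
λ_eff = λ(1 − P_K) = 18.46·(1 − 0.003224) = 18.46·0.996776 = 18.4005 /hr

Final: 18.4005 /hr


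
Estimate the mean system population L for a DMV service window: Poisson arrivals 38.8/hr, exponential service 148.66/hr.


ρ = λ/μ = 38.8/148.66 = 0.2610
L = ρ/(1−ρ) = 0.2610/(1 − 0.2610) = 0.2610/0.7390 = 0.3532

Final: 0.3532


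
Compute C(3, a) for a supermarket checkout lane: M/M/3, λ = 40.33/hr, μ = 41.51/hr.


a = λ/μ = 0.9716; ρ = a/3 = 0.3239
P₀ = 0.374586 (from M/M/c formula)
C(c,a) = [a^c/(c!(1−ρ))]·P₀ = [0.91712/(6·0.6761)]·0.374586
= 0.22607·0.374586 = 0.084681

Final: 0.084681


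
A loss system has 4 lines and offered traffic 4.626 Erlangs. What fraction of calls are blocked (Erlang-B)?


B(c,a) = (a^c/c!) / Σ_{k=0}^{c} a^k/k!
a^4/4! = 19.081446
Σ terms (k=0..4): 1.00000 + 4.62600 + 10.69994 + 16.49930 + 19.08145 = 51.906688
B = 19.081446/51.906688 = 0.367611

Final: 0.367611


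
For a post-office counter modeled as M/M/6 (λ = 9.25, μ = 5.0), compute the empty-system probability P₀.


a = λ/μ = 9.25/5.0 = 1.8500; ρ = a/c = 0.3083
Σ_{k=0}^{5} a^k/k! (terms k=0..5) = 1.00000 + 1.85000 + 1.71125 + 1.05527 + 0.48806 + 0.18058 = 6.28517
Tail: a^6/(6!(1−ρ)) = 40.08948/(720·0.6917) = 0.08050
P₀ = 1/(6.28517 + 0.08050) = 1/6.36567 = 0.157093

Final: 0.157093


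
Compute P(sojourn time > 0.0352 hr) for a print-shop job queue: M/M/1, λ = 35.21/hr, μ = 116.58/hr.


W ~ Exponential(μ−λ) for M/M/1.
μ − λ = 116.58 − 35.21 = 81.3700
P(W > t) = e^{−(μ−λ)t} = e^{−2.8642} = 0.057027

Final: 0.057027


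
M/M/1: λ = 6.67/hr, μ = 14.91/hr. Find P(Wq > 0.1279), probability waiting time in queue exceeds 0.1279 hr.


ρ = 6.67/14.91 = 0.4474
P(Wq > t) = ρ·e^{−(μ−λ)t} = 0.4474·e^{−1.0539}
= 0.4474·0.348577 = 0.155936

Final: 0.155936


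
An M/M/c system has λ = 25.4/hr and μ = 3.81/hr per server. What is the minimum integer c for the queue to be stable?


Stability requires cμ > λ ⇔ c > λ/μ.
λ/μ = 25.4/3.81 = 6.6667
Minimum integer c = ⌊6.6667⌋ + 1 = 7
Check: 7·3.81 = 26.67 > 25.4, while 6·3.81 = 22.86 ≤ 25.4

Final: 7 servers


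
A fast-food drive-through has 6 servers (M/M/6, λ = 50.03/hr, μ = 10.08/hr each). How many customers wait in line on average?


a = λ/μ = 4.9633; ρ = a/6 = 0.8272
P₀ = 0.004780
Lq = P₀·a^c·ρ / (c!·(1−ρ)²) = 0.004780·14949.26445·0.8272/(720·0.02985)
= 2.74989

Final: 2.74989


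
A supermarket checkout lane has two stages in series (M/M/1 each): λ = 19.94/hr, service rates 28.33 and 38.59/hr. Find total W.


Each node sees arrival rate λ = 19.94/hr (tandem ⇒ throughput preserved).
W₁ = 1/(μ₁−λ) = 1/(28.33−19.94) = 0.11919 hr
W₂ = 1/(μ₂−λ) = 1/(38.59−19.94) = 0.05362 hr
W_total = W₁ + W₂ = 0.11919 + 0.05362 = 0.17281 hr

Final: 0.17281 hr


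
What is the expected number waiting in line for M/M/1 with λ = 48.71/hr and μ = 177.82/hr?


ρ = 48.71/177.82 = 0.2739
Lq = ρ²/(1−ρ) = 0.07504/0.7261 = 0.1033

Final: 0.1033


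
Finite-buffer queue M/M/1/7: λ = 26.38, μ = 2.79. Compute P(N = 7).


ρ = λ/μ = 26.38/2.79 = 9.4552
P_K = (1−ρ)ρ^K/(1−ρ^(K+1)) = (-8.4552·6756069.609328)/(1 − 63879969.997875)
= -57123900.388547/-63879968.997875 = 0.894238

Final: 0.894238


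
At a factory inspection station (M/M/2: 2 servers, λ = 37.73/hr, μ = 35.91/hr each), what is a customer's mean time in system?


a = 1.0507; ρ = 0.5253; P₀ = 0.311182
Lq = P₀·a^c·ρ/(c!(1−ρ)²) = 0.40050
Wq = Lq/λ = 0.40050/37.73 = 0.01061 hr
W = Wq + 1/μ = 0.01061 + 0.02785 = 0.03846 hr

Final: 0.03846 hr


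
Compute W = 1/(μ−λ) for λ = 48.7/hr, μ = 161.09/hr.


W = 1/(μ−λ) = 1/(161.09 − 48.7) = 1/112.39 = 0.008898 hr

Final: 0.008898 hr


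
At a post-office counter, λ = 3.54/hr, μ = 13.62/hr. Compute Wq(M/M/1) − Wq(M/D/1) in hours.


ρ = 3.54/13.62 = 0.2599
Wq(M/M/1) = ρ/(μ−λ) = 0.2599/10.08 = 0.02578 hr
Wq(M/D/1) = ρ/(2(μ−λ)) = 0.01289 hr
Savings = 0.02578 − 0.01289 = 0.01289 hr

Final: 0.01289 hr


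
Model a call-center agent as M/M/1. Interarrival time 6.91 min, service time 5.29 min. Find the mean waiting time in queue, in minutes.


λ = 60/6.91 = 8.6831 /hr
μ = 60/5.29 = 11.3422 /hr
ρ = λ/μ = 8.6831/11.3422 = 0.7656
Wq = ρ/(μ−λ) = 0.7656/(11.3422−8.6831) = 0.28790 hr
In minutes: 0.28790·60 = 17.274 min

Final: 17.274 min


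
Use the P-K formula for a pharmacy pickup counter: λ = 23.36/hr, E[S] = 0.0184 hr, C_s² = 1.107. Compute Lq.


ρ = λ·E[S] = 23.36·0.0184 = 0.4298
Lq = ρ²(1+C_s²)/(2(1−ρ)) = 0.1847·(1+1.107)/(2·0.5702)
= 0.1847·2.1070/1.1404 = 0.34136

Final: 0.34136


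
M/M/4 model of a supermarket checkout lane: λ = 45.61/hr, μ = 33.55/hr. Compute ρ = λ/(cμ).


ρ = λ/(cμ) = 45.61/(4·33.55) = 45.61/134.20 = 0.3399

Final: 0.3399


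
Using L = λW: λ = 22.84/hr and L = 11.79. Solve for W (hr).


W = L/λ = 11.79/22.84 = 0.5162 hr

Final: 0.5162 hr


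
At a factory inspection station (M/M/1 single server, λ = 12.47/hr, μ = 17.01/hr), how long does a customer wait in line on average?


ρ = 12.47/17.01 = 0.7331
Wq = ρ/(μ−λ) = 0.7331/(17.01 − 12.47) = 0.7331/4.54 = 0.1615 hr

Final: 0.1615 hr


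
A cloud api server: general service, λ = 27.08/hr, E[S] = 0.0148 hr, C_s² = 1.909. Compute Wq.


ρ = λ·E[S] = 27.08·0.0148 = 0.4008
E[S²] = E[S]²(1+C_s²) = 0.0148²·(1+1.909) = 0.0006372
Wq = λ·E[S²]/(2(1−ρ)) = 27.08·0.0006372/(2·0.5992) = 0.01440 hr

Final: 0.01440 hr


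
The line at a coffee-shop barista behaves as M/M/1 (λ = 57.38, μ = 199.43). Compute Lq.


ρ = 57.38/199.43 = 0.2877
Lq = ρ²/(1−ρ) = 0.08278/0.7123 = 0.1162

Final: 0.1162


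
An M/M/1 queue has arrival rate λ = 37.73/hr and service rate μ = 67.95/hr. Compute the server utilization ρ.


ρ = λ/μ = 37.73/67.95 = 0.5553

Final: 0.5553


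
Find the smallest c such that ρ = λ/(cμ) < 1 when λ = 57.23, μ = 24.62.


Stability requires cμ > λ ⇔ c > λ/μ.
λ/μ = 57.23/24.62 = 2.3245
Minimum integer c = ⌊2.3245⌋ + 1 = 3
Check: 3·24.62 = 73.86 > 57.23, while 2·24.62 = 49.24 ≤ 57.23

Final: 3 servers


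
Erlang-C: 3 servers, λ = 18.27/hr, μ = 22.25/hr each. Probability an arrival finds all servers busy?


a = λ/μ = 0.8211; ρ = a/3 = 0.2737
P₀ = 0.437581 (from M/M/c formula)
C(c,a) = [a^c/(c!(1−ρ))]·P₀ = [0.55364/(6·0.7263)]·0.437581
= 0.12705·0.437581 = 0.055593

Final: 0.055593


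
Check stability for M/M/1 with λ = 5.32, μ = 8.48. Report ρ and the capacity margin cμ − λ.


Total capacity cμ = 1·8.48 = 8.48/hr
ρ = λ/(cμ) = 5.32/8.48 = 0.6274
Stable ⇔ ρ < 1: YES
Spare capacity = cμ − λ = 8.48 − 5.32 = 3.16/hr

Final: ρ = 0.6274; stable; margin = 3.16/hr


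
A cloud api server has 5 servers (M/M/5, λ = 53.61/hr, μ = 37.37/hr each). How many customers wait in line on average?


a = λ/μ = 1.4346; ρ = a/5 = 0.2869
P₀ = 0.237919
Lq = P₀·a^c·ρ / (c!·(1−ρ)²) = 0.237919·6.07594·0.2869/(120·0.50849)
= 0.006797

Final: 0.006797


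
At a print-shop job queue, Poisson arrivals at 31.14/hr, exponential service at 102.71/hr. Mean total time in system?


W = 1/(μ−λ) = 1/(102.71 − 31.14) = 1/71.57 = 0.01397 hr

Final: 0.01397 hr


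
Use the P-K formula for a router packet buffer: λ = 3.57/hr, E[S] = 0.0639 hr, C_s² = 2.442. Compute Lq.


ρ = λ·E[S] = 3.57·0.0639 = 0.2281
Lq = ρ²(1+C_s²)/(2(1−ρ)) = 0.05204·(1+2.442)/(2·0.7719)
= 0.05204·3.4420/1.5438 = 0.11603

Final: 0.11603


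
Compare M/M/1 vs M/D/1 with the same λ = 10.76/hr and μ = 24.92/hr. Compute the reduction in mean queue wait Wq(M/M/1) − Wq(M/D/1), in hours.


ρ = 10.76/24.92 = 0.4318
Wq(M/M/1) = ρ/(μ−λ) = 0.4318/14.16 = 0.03049 hr
Wq(M/D/1) = ρ/(2(μ−λ)) = 0.01525 hr
Savings = 0.03049 − 0.01525 = 0.01525 hr

Final: 0.01525 hr


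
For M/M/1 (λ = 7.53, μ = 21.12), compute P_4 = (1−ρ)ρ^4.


ρ = 7.53/21.12 = 0.3565
P_n = (1−ρ)·ρ^n = (1 − 0.3565)·0.3565^4 = 0.6435·0.016159 = 0.010398

Final: 0.010398


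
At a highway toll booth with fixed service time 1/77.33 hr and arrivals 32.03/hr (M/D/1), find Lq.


ρ = 32.03/77.33 = 0.4142
M/D/1: Lq = ρ²/(2(1−ρ)) = 0.1716/(2·0.5858) = 0.14643

Final: 0.14643


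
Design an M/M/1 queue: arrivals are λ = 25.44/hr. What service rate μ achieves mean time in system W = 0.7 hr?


W = 1/(μ−λ) ⇒ μ − λ = 1/W = 1/0.7 = 1.4286
μ = λ + 1/W = 25.44 + 1.4286 = 26.8686 per hr

Final: 26.8686 /hr


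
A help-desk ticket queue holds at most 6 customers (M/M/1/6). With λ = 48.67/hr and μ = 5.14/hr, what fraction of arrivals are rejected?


ρ = λ/μ = 48.67/5.14 = 9.4689
P_K = (1−ρ)ρ^K/(1−ρ^(K+1)) = (-8.4689·720757.820734)/(1 − 6824763.255863)
= -6104005.435129/-6824762.255863 = 0.894391

Final: 0.894391


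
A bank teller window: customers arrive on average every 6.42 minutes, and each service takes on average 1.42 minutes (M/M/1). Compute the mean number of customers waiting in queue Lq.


λ = 60/6.42 = 9.3458 /hr
μ = 60/1.42 = 42.2535 /hr
ρ = λ/μ = 9.3458/42.2535 = 0.2212
Lq = ρ²/(1−ρ) = 0.04892/0.7788 = 0.06282

Final: 0.06282


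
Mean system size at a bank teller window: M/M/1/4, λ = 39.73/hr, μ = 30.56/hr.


ρ = 39.73/30.56 = 1.3001
L = ρ[1 − (K+1)ρ^K + Kρ^(K+1)] / [(1−ρ)(1−ρ^(K+1))]
Numerator: 1.3001·(1 − 5·2.856675 + 4·3.713865) = 2.043811
Denominator: (-0.3001)·(-2.713865) = 0.814337
L = 2.043811/0.814337 = 2.5098

Final: 2.5098


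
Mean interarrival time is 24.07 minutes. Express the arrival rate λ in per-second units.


λ = 1/(interarrival time) in consistent units.
1 second = 0.0166667 min, so λ = 0.0166667/24.07 = 0.0006924 per second

Final: 0.0006924 /sec


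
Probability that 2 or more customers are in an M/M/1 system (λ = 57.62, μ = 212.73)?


ρ = 57.62/212.73 = 0.2709
P(N ≥ n) = ρ^n = 0.2709^2 = 0.073365

Final: 0.073365


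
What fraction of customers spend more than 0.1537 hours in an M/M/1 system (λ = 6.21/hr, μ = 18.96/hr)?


W ~ Exponential(μ−λ) for M/M/1.
μ − λ = 18.96 − 6.21 = 12.7500
P(W > t) = e^{−(μ−λ)t} = e^{−1.9597} = 0.140904

Final: 0.140904


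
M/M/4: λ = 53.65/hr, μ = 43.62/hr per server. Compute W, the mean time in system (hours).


a = 1.2299; ρ = 0.3075; P₀ = 0.291197
Lq = P₀·a^c·ρ/(c!(1−ρ)²) = 0.01780
Wq = Lq/λ = 0.01780/53.65 = 0.0003318 hr
W = Wq + 1/μ = 0.0003318 + 0.02293 = 0.02326 hr

Final: 0.02326 hr


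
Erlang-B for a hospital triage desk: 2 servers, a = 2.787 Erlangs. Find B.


B(c,a) = (a^c/c!) / Σ_{k=0}^{c} a^k/k!
a^2/2! = 3.883684
Σ terms (k=0..2): 1.00000 + 2.78700 + 3.88368 = 7.670685
B = 3.883684/7.670685 = 0.506302

Final: 0.506302


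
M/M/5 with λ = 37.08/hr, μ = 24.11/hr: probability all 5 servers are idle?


a = λ/μ = 37.08/24.11 = 1.5380; ρ = a/c = 0.3076
Σ_{k=0}^{4} a^k/k! (terms k=0..4) = 1.00000 + 1.53795 + 1.18265 + 0.60628 + 0.23311 = 4.55999
Tail: a^5/(5!(1−ρ)) = 8.60424/(120·0.6924) = 0.10355
P₀ = 1/(4.55999 + 0.10355) = 1/4.66355 = 0.214429

Final: 0.214429


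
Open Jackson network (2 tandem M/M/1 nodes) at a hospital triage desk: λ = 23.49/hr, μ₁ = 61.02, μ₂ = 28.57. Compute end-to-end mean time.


Each node sees arrival rate λ = 23.49/hr (tandem ⇒ throughput preserved).
W₁ = 1/(μ₁−λ) = 1/(61.02−23.49) = 0.02665 hr
W₂ = 1/(μ₂−λ) = 1/(28.57−23.49) = 0.19685 hr
W_total = W₁ + W₂ = 0.02665 + 0.19685 = 0.22350 hr

Final: 0.22350 hr


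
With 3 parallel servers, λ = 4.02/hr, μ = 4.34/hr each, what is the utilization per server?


ρ = λ/(cμ) = 4.02/(3·4.34) = 4.02/13.02 = 0.3088

Final: 0.3088


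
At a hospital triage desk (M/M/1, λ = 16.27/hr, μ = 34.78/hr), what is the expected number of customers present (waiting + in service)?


ρ = λ/μ = 16.27/34.78 = 0.4678
L = ρ/(1−ρ) = 0.4678/(1 − 0.4678) = 0.4678/0.5322 = 0.8790

Final: 0.8790


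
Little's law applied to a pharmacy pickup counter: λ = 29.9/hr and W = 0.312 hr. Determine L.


L = λW = 29.9·0.312 = 9.3288

Final: 9.3288


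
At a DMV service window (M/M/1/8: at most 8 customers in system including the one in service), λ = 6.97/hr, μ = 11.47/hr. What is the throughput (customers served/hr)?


ρ = 0.6077; P_K = (1−ρ)ρ^8/(1−ρ^9) = 0.007378
λ_eff = λ(1 − P_K) = 6.97·(1 − 0.007378) = 6.97·0.992622 = 6.9186 /hr

Final: 6.9186 /hr


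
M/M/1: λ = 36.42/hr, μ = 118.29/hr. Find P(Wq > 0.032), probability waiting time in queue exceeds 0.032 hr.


ρ = 36.42/118.29 = 0.3079
P(Wq > t) = ρ·e^{−(μ−λ)t} = 0.3079·e^{−2.6198}
= 0.3079·0.072815 = 0.022419

Final: 0.022419


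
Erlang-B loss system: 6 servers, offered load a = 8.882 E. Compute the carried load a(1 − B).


B(6,8.882) = 0.434897 (Erlang-B)
Carried load = a(1 − B) = 8.882·(1 − 0.434897) = 8.882·0.565103 = 5.0192 E

Final: 5.0192 Erlangs


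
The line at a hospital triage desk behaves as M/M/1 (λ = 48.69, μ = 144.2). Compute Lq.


ρ = 48.69/144.2 = 0.3377
Lq = ρ²/(1−ρ) = 0.1140/0.6623 = 0.1721

Final: 0.1721


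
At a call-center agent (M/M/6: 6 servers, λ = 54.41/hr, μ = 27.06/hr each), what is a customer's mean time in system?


a = 2.0107; ρ = 0.3351; P₀ = 0.133688
Lq = P₀·a^c·ρ/(c!(1−ρ)²) = 0.009302
Wq = Lq/λ = 0.009302/54.41 = 0.0001710 hr
W = Wq + 1/μ = 0.0001710 + 0.03695 = 0.03713 hr

Final: 0.03713 hr


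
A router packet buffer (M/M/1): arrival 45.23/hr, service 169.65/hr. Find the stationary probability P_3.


ρ = 45.23/169.65 = 0.2666
P_n = (1−ρ)·ρ^n = (1 − 0.2666)·0.2666^3 = 0.7334·0.018950 = 0.013898

Final: 0.013898


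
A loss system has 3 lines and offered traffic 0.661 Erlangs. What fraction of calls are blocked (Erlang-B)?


B(c,a) = (a^c/c!) / Σ_{k=0}^{c} a^k/k!
a^3/3! = 0.048134
Σ terms (k=0..3): 1.00000 + 0.66100 + 0.21846 + 0.04813 = 1.927595
B = 0.048134/1.927595 = 0.024971

Final: 0.024971


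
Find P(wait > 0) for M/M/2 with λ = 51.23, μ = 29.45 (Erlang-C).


a = λ/μ = 1.7396; ρ = a/2 = 0.8698
P₀ = 0.069645 (from M/M/c formula)
C(c,a) = [a^c/(c!(1−ρ))]·P₀ = [3.02606/(2·0.1302)]·0.069645
= 11.61898·0.069645 = 0.809204

Final: 0.809204


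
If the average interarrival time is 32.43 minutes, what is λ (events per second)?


λ = 1/(interarrival time) in consistent units.
1 second = 0.0166667 min, so λ = 0.0166667/32.43 = 0.0005139 per second

Final: 0.0005139 /sec


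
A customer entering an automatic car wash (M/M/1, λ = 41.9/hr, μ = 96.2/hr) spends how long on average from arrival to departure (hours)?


W = 1/(μ−λ) = 1/(96.2 − 41.9) = 1/54.30 = 0.01842 hr

Final: 0.01842 hr


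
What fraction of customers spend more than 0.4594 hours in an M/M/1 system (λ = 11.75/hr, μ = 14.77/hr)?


W ~ Exponential(μ−λ) for M/M/1.
μ − λ = 14.77 − 11.75 = 3.0200
P(W > t) = e^{−(μ−λ)t} = e^{−1.3874} = 0.249727

Final: 0.249727


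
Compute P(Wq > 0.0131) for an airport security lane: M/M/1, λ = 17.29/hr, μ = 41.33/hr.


ρ = 17.29/41.33 = 0.4183
P(Wq > t) = ρ·e^{−(μ−λ)t} = 0.4183·e^{−0.3149}
= 0.4183·0.729844 = 0.305323

Final: 0.305323


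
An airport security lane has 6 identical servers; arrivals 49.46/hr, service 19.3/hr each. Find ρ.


ρ = λ/(cμ) = 49.46/(6·19.3) = 49.46/115.80 = 0.4271

Final: 0.4271


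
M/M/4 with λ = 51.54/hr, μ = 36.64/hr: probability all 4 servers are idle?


a = λ/μ = 51.54/36.64 = 1.4067; ρ = a/c = 0.3517
Σ_{k=0}^{3} a^k/k! (terms k=0..3) = 1.00000 + 1.40666 + 0.98935 + 0.46389 = 3.85990
Tail: a^4/(4!(1−ρ)) = 3.91522/(24·0.6483) = 0.25162
P₀ = 1/(3.85990 + 0.25162) = 1/4.11152 = 0.243219

Final: 0.243219


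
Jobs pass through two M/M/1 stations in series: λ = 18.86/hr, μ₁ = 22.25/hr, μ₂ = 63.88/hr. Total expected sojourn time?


Each node sees arrival rate λ = 18.86/hr (tandem ⇒ throughput preserved).
W₁ = 1/(μ₁−λ) = 1/(22.25−18.86) = 0.29499 hr
W₂ = 1/(μ₂−λ) = 1/(63.88−18.86) = 0.02221 hr
W_total = W₁ + W₂ = 0.29499 + 0.02221 = 0.31720 hr

Final: 0.31720 hr


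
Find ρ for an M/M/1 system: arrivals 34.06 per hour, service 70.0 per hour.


ρ = λ/μ = 34.06/70.0 = 0.4866

Final: 0.4866


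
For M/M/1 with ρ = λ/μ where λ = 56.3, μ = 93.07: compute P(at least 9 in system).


ρ = 56.3/93.07 = 0.6049
P(N ≥ n) = ρ^n = 0.6049^9 = 0.010846

Final: 0.010846


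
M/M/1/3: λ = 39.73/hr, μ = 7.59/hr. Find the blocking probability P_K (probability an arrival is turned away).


ρ = λ/μ = 39.73/7.59 = 5.2345
P_K = (1−ρ)ρ^K/(1−ρ^(K+1)) = (-4.2345·143.426819)/(1 − 750.770426)
= -607.343606/-749.770426 = 0.810039

Final: 0.810039


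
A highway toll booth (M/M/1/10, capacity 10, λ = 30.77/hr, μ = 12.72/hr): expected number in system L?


ρ = 30.77/12.72 = 2.4190
L = ρ[1 − (K+1)ρ^K + Kρ^(K+1)] / [(1−ρ)(1−ρ^(K+1))]
Numerator: 2.4190·(1 − 11·6861.259567 + 10·16597.559503) = 218928.404356
Denominator: (-1.4190)·(-16596.559503) = 23550.935458
L = 218928.404356/23550.935458 = 9.2960

Final: 9.2960


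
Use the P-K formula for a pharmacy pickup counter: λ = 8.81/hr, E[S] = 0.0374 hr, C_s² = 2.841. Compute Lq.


ρ = λ·E[S] = 8.81·0.0374 = 0.3295
Lq = ρ²(1+C_s²)/(2(1−ρ)) = 0.1086·(1+2.841)/(2·0.6705)
= 0.1086·3.8410/1.3410 = 0.31096

Final: 0.31096


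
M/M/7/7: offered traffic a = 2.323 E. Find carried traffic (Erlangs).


B(7,2.323) = 0.007116 (Erlang-B)
Carried load = a(1 − B) = 2.323·(1 − 0.007116) = 2.323·0.992884 = 2.3065 E

Final: 2.3065 Erlangs


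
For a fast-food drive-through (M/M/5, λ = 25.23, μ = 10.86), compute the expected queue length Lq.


a = λ/μ = 2.3232; ρ = a/5 = 0.4646
P₀ = 0.096349
Lq = P₀·a^c·ρ / (c!·(1−ρ)²) = 0.096349·67.67638·0.4646/(120·0.28661)
= 0.08809

Final: 0.08809


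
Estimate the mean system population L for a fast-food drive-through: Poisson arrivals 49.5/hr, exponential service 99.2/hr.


ρ = λ/μ = 49.5/99.2 = 0.4990
L = ρ/(1−ρ) = 0.4990/(1 − 0.4990) = 0.4990/0.5010 = 0.9960

Final: 0.9960


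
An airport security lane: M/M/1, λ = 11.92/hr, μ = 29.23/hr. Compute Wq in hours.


ρ = 11.92/29.23 = 0.4078
Wq = ρ/(μ−λ) = 0.4078/(29.23 − 11.92) = 0.4078/17.31 = 0.02356 hr

Final: 0.02356 hr


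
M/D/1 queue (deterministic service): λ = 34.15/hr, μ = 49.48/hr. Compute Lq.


ρ = 34.15/49.48 = 0.6902
M/D/1: Lq = ρ²/(2(1−ρ)) = 0.4763/(2·0.3098) = 0.76874

Final: 0.76874


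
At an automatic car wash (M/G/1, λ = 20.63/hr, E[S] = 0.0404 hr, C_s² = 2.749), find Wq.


ρ = λ·E[S] = 20.63·0.0404 = 0.8335
E[S²] = E[S]²(1+C_s²) = 0.0404²·(1+2.749) = 0.006119
Wq = λ·E[S²]/(2(1−ρ)) = 20.63·0.006119/(2·0.1665) = 0.37897 hr

Final: 0.37897 hr


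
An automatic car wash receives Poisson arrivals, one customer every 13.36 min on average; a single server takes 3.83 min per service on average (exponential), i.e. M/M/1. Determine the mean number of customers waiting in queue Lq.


λ = 60/13.36 = 4.4910 /hr
μ = 60/3.83 = 15.6658 /hr
ρ = λ/μ = 4.4910/15.6658 = 0.2867
Lq = ρ²/(1−ρ) = 0.08218/0.7133 = 0.1152

Final: 0.1152


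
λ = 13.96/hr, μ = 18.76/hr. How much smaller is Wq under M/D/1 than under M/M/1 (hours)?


ρ = 13.96/18.76 = 0.7441
Wq(M/M/1) = ρ/(μ−λ) = 0.7441/4.80 = 0.15503 hr
Wq(M/D/1) = ρ/(2(μ−λ)) = 0.07751 hr
Savings = 0.15503 − 0.07751 = 0.07751 hr

Final: 0.07751 hr


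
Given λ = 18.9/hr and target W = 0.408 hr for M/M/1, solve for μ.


W = 1/(μ−λ) ⇒ μ − λ = 1/W = 1/0.408 = 2.4510
μ = λ + 1/W = 18.9 + 2.4510 = 21.3510 per hr

Final: 21.3510 /hr


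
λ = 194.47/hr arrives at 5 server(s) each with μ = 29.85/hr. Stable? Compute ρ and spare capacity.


Total capacity cμ = 5·29.85 = 149.25/hr
ρ = λ/(cμ) = 194.47/149.25 = 1.3030
Stable ⇔ ρ < 1: NO
Spare capacity = cμ − λ = 149.25 − 194.47 = -45.22/hr

Final: ρ = 1.3030; unstable; margin = -45.22/hr


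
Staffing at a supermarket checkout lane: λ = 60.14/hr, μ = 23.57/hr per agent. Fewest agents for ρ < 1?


Stability requires cμ > λ ⇔ c > λ/μ.
λ/μ = 60.14/23.57 = 2.5515
Minimum integer c = ⌊2.5515⌋ + 1 = 3
Check: 3·23.57 = 70.71 > 60.14, while 2·23.57 = 47.14 ≤ 60.14

Final: 3 servers


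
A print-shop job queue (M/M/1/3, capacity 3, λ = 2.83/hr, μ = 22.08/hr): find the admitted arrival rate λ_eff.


ρ = 0.1282; P_K = (1−ρ)ρ^3/(1−ρ^4) = 0.001836
λ_eff = λ(1 − P_K) = 2.83·(1 − 0.001836) = 2.83·0.998164 = 2.8248 /hr

Final: 2.8248 /hr


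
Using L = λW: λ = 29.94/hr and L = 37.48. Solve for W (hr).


W = L/λ = 37.48/29.94 = 1.2518 hr

Final: 1.2518 hr


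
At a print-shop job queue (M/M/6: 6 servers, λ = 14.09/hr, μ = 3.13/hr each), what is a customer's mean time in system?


a = 4.5016; ρ = 0.7503; P₀ = 0.009121
Lq = P₀·a^c·ρ/(c!(1−ρ)²) = 1.26821
Wq = Lq/λ = 1.26821/14.09 = 0.09001 hr
W = Wq + 1/μ = 0.09001 + 0.31949 = 0.40950 hr

Final: 0.40950 hr


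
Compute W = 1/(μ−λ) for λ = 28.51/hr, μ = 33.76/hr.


W = 1/(μ−λ) = 1/(33.76 − 28.51) = 1/5.25 = 0.1905 hr

Final: 0.1905 hr


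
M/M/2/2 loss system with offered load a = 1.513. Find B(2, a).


B(c,a) = (a^c/c!) / Σ_{k=0}^{c} a^k/k!
a^2/2! = 1.144584
Σ terms (k=0..2): 1.00000 + 1.51300 + 1.14458 = 3.657584
B = 1.144584/3.657584 = 0.312935

Final: 0.312935


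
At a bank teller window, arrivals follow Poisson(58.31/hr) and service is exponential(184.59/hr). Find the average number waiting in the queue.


ρ = 58.31/184.59 = 0.3159
Lq = ρ²/(1−ρ) = 0.09979/0.6841 = 0.1459

Final: 0.1459


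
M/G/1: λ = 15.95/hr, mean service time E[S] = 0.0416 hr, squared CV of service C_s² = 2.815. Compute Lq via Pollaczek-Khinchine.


ρ = λ·E[S] = 15.95·0.0416 = 0.6635
Lq = ρ²(1+C_s²)/(2(1−ρ)) = 0.4403·(1+2.815)/(2·0.3365)
= 0.4403·3.8150/0.6730 = 2.49582

Final: 2.49582
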